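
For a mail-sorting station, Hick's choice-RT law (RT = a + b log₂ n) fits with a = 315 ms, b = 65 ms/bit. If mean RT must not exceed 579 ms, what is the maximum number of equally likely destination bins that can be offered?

65·log₂ n ≤ 579 − 315 = 264, giving log₂ n ≤ 4.0615 and n ≤ 16.697. The largest whole number is 16.

16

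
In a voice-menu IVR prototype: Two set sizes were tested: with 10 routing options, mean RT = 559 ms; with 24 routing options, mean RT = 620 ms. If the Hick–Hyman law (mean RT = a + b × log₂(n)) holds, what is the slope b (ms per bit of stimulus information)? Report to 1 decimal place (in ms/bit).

48.3 ms/bit

The slope on a log₂ axis is (620 − 559) / (4.5850 − 3.3219) = 48.296 ms/bit.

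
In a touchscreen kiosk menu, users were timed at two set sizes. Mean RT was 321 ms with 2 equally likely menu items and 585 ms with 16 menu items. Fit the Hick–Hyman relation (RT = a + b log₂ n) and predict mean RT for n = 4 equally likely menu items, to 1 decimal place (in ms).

409.0 ms

RT is linear in log₂ n, so two points fix the line:
  b = (585 − 321) / (log₂ 16 − log₂ 2) = 264 / (4 − 1) = 88.000 ms/bit
  a = 321 − 88.000 × 1 = 233.000 ms
Then RT(4) = 233.000 + 88.000 × log₂ 4 = 233.000 + 88.000 × 2 ≈ 409.000 ms.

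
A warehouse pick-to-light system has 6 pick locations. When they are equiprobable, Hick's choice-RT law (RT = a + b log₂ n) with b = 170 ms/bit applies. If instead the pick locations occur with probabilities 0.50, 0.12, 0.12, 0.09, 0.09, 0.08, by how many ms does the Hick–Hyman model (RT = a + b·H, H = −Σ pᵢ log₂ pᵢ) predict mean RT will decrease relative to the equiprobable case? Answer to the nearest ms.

74 ms

The RT saving is b·ΔH. Equiprobable H₀ = log₂(6) = 2.5850 bits; with the given probabilities H = 2.1510 bits.
b·(H₀ − H) = 170 × (2.5850 − 2.1510) = 73.78 ms.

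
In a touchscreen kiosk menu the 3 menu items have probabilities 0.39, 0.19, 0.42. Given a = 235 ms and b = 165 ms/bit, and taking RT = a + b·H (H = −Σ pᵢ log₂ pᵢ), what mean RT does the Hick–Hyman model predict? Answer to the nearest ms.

484 ms

Entropy contributions −pᵢ log₂ pᵢ: 0.5298, 0.4552, 0.5256; sum H = 1.5107 bits.
RT = a + bH = 235 + 165·1.5107 = 484.26 ms.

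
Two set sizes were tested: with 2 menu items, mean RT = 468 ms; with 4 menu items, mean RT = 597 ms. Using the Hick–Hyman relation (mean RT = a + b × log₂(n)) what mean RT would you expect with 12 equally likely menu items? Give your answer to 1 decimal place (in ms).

Solve the two-equation system in a and b:
  b = (597 − 468) / (log₂ 4 − log₂ 2) = 129 / (2 − 1) = 129.000 ms/bit
  a = 468 − 129.000 × 1 = 339.000 ms
Then RT(12) = 339.000 + 129.000 × log₂ 12 = 339.000 + 129.000 × 3.5850 ≈ 801.460 ms.

801.5 ms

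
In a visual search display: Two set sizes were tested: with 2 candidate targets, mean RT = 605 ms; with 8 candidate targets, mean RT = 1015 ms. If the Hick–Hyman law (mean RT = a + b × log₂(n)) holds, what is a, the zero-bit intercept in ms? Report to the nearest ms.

400 ms

Slope: b = (1015 − 605) / (log₂ 8 − log₂ 2) = 410/2.0000 = 205 ms/bit.
a = RT₁ − b·log₂ n₁ = 605 − 205 × 1 = 400.000 ms.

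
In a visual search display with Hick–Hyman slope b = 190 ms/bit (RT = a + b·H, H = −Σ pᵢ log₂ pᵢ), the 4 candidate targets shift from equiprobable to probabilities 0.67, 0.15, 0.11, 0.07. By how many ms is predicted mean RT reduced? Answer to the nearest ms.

111 ms

Equiprobable entropy H₀ = log₂ 4 = 2.0000 bits.
Skewed entropy H = −Σ pᵢ log₂ pᵢ = 1.4165 bits.
ΔRT = b·(H₀ − H) = 190 × 0.5835 = 110.87 ms.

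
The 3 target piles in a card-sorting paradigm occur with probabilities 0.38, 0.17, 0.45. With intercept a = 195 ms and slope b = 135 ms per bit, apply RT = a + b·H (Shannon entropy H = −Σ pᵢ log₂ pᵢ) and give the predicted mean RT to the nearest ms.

395 ms

Entropy contributions −pᵢ log₂ pᵢ: 0.5305, 0.4346, 0.5184; sum H = 1.4834 bits.
RT = a + bH = 195 + 135·1.4834 = 395.26 ms.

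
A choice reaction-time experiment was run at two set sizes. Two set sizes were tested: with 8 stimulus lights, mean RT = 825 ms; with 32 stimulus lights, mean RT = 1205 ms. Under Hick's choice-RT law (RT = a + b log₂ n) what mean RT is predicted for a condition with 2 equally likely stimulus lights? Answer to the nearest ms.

445 ms

With log₂ n on the abscissa the relation is linear; from the two conditions:
  b = (1205 − 825) / (log₂ 32 − log₂ 8) = 380 / (5 − 3) = 190 ms/bit
  a = 825 − 190 × 3 = 255 ms
Then RT(2) = 255 + 190 × log₂ 2 = 255 + 190 × 1 ≈ 445.000 ms.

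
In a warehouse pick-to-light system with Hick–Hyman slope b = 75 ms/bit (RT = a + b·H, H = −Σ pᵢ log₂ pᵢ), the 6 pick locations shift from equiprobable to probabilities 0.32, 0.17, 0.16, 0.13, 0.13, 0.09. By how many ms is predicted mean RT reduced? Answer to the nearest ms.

9 ms

Equiprobable entropy H₀ = log₂ 6 = 2.5850 bits.
Skewed entropy H = −Σ pᵢ log₂ pᵢ = 2.4616 bits.
ΔRT = b·(H₀ − H) = 75 × 0.1234 = 9.25 ms.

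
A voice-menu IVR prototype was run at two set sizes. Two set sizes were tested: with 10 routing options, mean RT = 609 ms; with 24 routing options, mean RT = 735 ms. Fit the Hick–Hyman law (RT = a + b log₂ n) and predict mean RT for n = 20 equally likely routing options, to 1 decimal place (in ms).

With log₂ n on the abscissa the relation is linear; from the two conditions:
  b = (735 − 609) / (log₂ 24 − log₂ 10) = 126 / (4.5850 − 3.3219) = 99.760 ms/bit
  a = 609 − 99.760 × 3.3219 = 277.605 ms
Then RT(20) = 277.605 + 99.760 × log₂ 20 = 277.605 + 99.760 × 4.3219 ≈ 708.760 ms.

708.8 ms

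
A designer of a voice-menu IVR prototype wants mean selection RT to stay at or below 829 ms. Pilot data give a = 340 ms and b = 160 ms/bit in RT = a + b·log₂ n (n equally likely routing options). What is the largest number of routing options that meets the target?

Set 340 + 160·log₂ n ≤ 829 → log₂ n ≤ (829 − 340)/160 = 3.0562.
So n ≤ 2^3.0562 = 8.318; the largest integer n is 8.

8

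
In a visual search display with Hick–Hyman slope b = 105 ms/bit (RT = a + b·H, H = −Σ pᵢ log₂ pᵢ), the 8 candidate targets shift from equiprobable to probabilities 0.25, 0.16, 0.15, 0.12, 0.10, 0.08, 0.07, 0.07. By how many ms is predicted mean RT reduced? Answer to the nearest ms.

15 ms

The RT saving is b·ΔH. Equiprobable H₀ = log₂(8) = 3.0000 bits; with the given probabilities H = 2.8614 bits.
b·(H₀ − H) = 105 × (3.0000 − 2.8614) = 14.55 ms.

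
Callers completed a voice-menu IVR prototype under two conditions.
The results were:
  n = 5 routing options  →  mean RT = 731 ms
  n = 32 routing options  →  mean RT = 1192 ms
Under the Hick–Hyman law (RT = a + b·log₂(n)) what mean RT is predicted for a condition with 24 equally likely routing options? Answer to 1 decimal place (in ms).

With log₂ n on the abscissa the relation is linear; from the two conditions:
  b = (1192 − 731) / (log₂ 32 − log₂ 5) = 461 / (5 − 2.3219) = 172.139 ms/bit
  a = 731 − 172.139 × 2.3219 = 331.306 ms
Then RT(24) = 331.306 + 172.139 × log₂ 24 = 331.306 + 172.139 × 4.5850 ≈ 1120.556 ms.

1120.6 ms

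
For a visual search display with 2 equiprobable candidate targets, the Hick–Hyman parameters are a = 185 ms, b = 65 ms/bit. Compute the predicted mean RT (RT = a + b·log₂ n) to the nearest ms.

log₂(2) = 1 bits, so RT = 185 + 65 × 1 ≈ 250.000 ms.

250 ms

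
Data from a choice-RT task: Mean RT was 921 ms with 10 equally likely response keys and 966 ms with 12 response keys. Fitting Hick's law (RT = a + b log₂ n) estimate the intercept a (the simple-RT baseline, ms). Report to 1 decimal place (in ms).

352.7 ms

Slope: b = (966 − 921) / (log₂ 12 − log₂ 10) = 45/0.2630 = 171.080 ms/bit.
a = RT₁ − b·log₂ n₁ = 921 − 171.080 × 3.3219 = 352.684 ms.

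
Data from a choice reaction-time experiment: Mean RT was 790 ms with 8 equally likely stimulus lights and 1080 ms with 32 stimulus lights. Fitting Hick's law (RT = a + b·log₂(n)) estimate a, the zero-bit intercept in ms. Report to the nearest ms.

355 ms

b = (RT₂ − RT₁)/(log₂ n₂ − log₂ n₁) = (1080 − 790)/(5 − 3) = 145 ms/bit.
a = RT₁ − b·log₂ n₁ = 790 − 145 × 3 = 355.000 ms.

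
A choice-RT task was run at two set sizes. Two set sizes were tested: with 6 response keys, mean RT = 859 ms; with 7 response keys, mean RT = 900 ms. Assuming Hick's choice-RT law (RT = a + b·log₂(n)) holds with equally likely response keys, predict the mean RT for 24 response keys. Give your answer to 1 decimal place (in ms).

1227.7 ms

Fit slope and intercept:
  b = (900 − 859) / (log₂ 7 − log₂ 6) = 41 / (2.8074 − 2.5850) = 184.359 ms/bit
  a = 859 − 184.359 × 2.5850 = 382.439 ms
Then RT(24) = 382.439 + 184.359 × log₂ 24 = 382.439 + 184.359 × 4.5850 ≈ 1227.718 ms.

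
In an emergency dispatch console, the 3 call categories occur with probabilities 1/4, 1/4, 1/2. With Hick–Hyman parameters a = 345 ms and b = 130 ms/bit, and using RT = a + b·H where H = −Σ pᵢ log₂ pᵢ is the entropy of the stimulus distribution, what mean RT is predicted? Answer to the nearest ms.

540 ms

Each term −pᵢ log₂ pᵢ: 0.25·2 + 0.25·2 + 0.5·1; summed, H = 1.500 bits.
Mean RT = a + bH = 345 + 130·1.500 = 540.00 ms.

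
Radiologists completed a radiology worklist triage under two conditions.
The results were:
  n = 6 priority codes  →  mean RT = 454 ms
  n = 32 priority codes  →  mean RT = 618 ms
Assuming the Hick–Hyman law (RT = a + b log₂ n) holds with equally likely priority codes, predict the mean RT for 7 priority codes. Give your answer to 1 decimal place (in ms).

Solve the two-equation system in a and b:
  b = (618 − 454) / (log₂ 32 − log₂ 6) = 164 / (5 − 2.5850) = 67.908 ms/bit
  a = 454 − 67.908 × 2.5850 = 278.461 ms
Then RT(7) = 278.461 + 67.908 × log₂ 7 = 278.461 + 67.908 × 2.8074 ≈ 469.102 ms.

469.1 ms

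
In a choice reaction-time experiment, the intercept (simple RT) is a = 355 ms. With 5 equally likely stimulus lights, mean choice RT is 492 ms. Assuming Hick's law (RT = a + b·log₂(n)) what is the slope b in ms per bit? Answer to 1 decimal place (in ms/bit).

b = (492 − 355) / log₂(5) = 137 / 2.3219 = 59.003 ms/bit.

59.0 ms/bit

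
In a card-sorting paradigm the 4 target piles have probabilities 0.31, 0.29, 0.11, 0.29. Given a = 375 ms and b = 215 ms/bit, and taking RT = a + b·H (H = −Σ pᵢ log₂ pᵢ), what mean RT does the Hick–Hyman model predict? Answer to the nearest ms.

Entropy contributions −pᵢ log₂ pᵢ: 0.5238, 0.5179, 0.3503, 0.5179; sum H = 1.9099 bits.
RT = a + bH = 375 + 215·1.9099 = 785.63 ms.

786 ms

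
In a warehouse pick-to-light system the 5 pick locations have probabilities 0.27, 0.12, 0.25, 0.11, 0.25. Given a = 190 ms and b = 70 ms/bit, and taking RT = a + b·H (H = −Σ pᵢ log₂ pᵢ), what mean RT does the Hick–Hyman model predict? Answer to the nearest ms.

Entropy contributions −pᵢ log₂ pᵢ: 0.5100, 0.3671, 0.5000, 0.3503, 0.5000; sum H = 2.2274 bits.
RT = a + bH = 190 + 70·2.2274 = 345.92 ms.

346 ms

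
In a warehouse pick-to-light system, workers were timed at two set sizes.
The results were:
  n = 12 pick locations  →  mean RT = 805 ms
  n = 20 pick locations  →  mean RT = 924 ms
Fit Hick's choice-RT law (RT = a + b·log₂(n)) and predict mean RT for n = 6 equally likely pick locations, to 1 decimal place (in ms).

643.5 ms

Solve the two-equation system in a and b:
  b = (924 − 805) / (log₂ 20 − log₂ 12) = 119 / (4.3219 − 3.5850) = 161.473 ms/bit
  a = 805 − 161.473 × 3.5850 = 226.126 ms
Then RT(6) = 226.126 + 161.473 × log₂ 6 = 226.126 + 161.473 × 2.5850 ≈ 643.527 ms.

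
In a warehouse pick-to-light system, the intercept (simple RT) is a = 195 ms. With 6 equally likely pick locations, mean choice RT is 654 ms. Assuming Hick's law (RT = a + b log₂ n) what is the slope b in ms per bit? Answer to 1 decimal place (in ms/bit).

6 alternatives carry log₂ 6 = 2.5850 bits; the choice cost is 654 − 195 = 459 ms, so b = 459/2.5850 = 177.565 ms/bit.

177.6 ms/bit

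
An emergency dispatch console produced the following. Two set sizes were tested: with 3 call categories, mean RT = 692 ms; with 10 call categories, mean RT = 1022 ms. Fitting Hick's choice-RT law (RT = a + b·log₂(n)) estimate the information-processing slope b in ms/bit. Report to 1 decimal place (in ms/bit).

The slope on a log₂ axis is (1022 − 692) / (3.3219 − 1.5850) = 189.986 ms/bit.

190.0 ms/bit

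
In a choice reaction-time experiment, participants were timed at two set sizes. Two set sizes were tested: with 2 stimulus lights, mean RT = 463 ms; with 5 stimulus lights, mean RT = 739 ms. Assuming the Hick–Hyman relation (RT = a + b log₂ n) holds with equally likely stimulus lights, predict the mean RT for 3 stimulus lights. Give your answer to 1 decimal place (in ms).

585.1 ms

With log₂ n on the abscissa the relation is linear; from the two conditions:
  b = (739 − 463) / (log₂ 5 − log₂ 2) = 276 / (2.3219 − 1) = 208.786 ms/bit
  a = 463 − 208.786 × 1 = 254.214 ms
Then RT(3) = 254.214 + 208.786 × log₂ 3 = 254.214 + 208.786 × 1.5850 ≈ 585.132 ms.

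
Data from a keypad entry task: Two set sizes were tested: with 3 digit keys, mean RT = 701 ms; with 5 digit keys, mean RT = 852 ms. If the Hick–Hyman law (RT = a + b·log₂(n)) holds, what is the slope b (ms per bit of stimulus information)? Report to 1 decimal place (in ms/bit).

Slope: b = (852 − 701) / (log₂ 5 − log₂ 3) = 151/0.7370 = 204.894 ms/bit.

204.9 ms/bit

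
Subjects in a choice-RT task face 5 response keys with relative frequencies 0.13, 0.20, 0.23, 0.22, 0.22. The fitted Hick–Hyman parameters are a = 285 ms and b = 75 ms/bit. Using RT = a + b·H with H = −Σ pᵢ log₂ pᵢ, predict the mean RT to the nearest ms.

Entropy contributions −pᵢ log₂ pᵢ: 0.3826, 0.4644, 0.4877, 0.4806, 0.4806; sum H = 2.2958 bits.
RT = a + bH = 285 + 75·2.2958 = 457.19 ms.

457 ms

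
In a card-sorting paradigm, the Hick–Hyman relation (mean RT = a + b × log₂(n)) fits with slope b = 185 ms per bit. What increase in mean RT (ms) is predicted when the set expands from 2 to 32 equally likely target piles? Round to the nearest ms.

740 ms

The intercept a cancels: ΔRT = b·(log₂ n₂ − log₂ n₁) = b·log₂(n₂/n₁).
log₂(32) − log₂(2) = log₂(32/2) = log₂(16) = 4.
ΔRT = 185 × 4.0000 = 740.000 ms.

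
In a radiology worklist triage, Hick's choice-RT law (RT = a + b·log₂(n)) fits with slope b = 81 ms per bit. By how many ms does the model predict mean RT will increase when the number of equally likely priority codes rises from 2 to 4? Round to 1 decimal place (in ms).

Only the slope matters, since a is common to both: ΔRT = b·log₂(n₂/n₁).
log₂(4) − log₂(2) = log₂(4/2) = log₂(2) = 1.
ΔRT = 81 × 1.0000 = 81.000 ms.

81.0 ms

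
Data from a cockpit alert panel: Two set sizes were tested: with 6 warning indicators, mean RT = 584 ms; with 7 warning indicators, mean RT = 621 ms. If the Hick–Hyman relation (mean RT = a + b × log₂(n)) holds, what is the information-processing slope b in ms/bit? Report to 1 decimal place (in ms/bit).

The slope on a log₂ axis is (621 − 584) / (2.8074 − 2.5850) = 166.373 ms/bit.

166.4 ms/bit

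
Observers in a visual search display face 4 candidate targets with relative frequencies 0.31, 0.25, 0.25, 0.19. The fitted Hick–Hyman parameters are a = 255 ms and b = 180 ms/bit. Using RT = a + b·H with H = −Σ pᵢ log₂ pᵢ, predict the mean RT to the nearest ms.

H = 0.31·log₂(1/0.31) + 0.25·log₂(1/0.25) + 0.25·log₂(1/0.25) + 0.19·log₂(1/0.19) = 1.9790 bits.
RT = 255 + 180 × 1.9790 = 611.22 ms.

611 ms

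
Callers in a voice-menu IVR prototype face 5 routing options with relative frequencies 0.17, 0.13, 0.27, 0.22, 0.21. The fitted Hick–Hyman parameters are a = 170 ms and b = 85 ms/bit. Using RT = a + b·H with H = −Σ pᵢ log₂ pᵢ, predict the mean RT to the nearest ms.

364 ms

Entropy contributions −pᵢ log₂ pᵢ: 0.4346, 0.3826, 0.5100, 0.4806, 0.4728; sum H = 2.2806 bits.
RT = a + bH = 170 + 85·2.2806 = 363.86 ms.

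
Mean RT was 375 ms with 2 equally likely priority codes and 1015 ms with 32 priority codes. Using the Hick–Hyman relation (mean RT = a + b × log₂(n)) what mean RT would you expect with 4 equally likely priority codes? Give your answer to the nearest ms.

535 ms

RT is linear in log₂ n, so two points fix the line:
  b = (1015 − 375) / (log₂ 32 − log₂ 2) = 640 / (5 − 1) = 160 ms/bit
  a = 375 − 160 × 1 = 215 ms
Then RT(4) = 215 + 160 × log₂ 4 = 215 + 160 × 2 ≈ 535.000 ms.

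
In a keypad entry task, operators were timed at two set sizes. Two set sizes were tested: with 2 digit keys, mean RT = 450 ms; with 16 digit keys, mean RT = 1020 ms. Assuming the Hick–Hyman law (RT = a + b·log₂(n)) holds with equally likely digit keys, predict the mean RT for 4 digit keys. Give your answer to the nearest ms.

Fit slope and intercept:
  b = (1020 − 450) / (log₂ 16 − log₂ 2) = 570 / (4 − 1) = 190 ms/bit
  a = 450 − 190 × 1 = 260 ms
Then RT(4) = 260 + 190 × log₂ 4 = 260 + 190 × 2 ≈ 640.000 ms.

640 ms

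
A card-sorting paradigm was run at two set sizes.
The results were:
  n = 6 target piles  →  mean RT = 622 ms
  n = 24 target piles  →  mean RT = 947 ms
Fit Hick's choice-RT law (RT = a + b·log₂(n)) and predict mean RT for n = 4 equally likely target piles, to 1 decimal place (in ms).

526.9 ms

Fit slope and intercept:
  b = (947 − 622) / (log₂ 24 − log₂ 6) = 325 / (4.5850 − 2.5850) = 162.500 ms/bit
  a = 622 − 162.500 × 2.5850 = 201.944 ms
Then RT(4) = 201.944 + 162.500 × log₂ 4 = 201.944 + 162.500 × 2 ≈ 526.944 ms.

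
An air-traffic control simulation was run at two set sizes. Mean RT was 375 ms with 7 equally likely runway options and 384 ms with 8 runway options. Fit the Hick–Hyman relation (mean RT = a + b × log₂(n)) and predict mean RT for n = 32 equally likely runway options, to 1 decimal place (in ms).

477.4 ms

Fit slope and intercept:
  b = (384 − 375) / (log₂ 8 − log₂ 7) = 9 / (3 − 2.8074) = 46.718 ms/bit
  a = 375 − 46.718 × 2.8074 = 243.846 ms
Then RT(32) = 243.846 + 46.718 × log₂ 32 = 243.846 + 46.718 × 5 ≈ 477.436 ms.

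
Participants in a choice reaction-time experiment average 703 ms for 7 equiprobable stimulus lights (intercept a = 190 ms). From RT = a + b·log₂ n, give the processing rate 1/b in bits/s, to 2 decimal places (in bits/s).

b = (703 − 190)/log₂ 7 = 513/2.8074 = 182.734 ms per bit = 0.18273 s/bit; the reciprocal is 5.472 bits/s.

5.47 bits/s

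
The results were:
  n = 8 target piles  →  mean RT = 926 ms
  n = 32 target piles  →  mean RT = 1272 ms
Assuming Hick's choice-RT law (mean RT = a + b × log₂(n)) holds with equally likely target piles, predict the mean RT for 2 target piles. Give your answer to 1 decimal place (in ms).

580.0 ms

RT is linear in log₂ n, so two points fix the line:
  b = (1272 − 926) / (log₂ 32 − log₂ 8) = 346 / (5 − 3) = 173.000 ms/bit
  a = 926 − 173.000 × 3 = 407.000 ms
Then RT(2) = 407.000 + 173.000 × log₂ 2 = 407.000 + 173.000 × 1 ≈ 580.000 ms.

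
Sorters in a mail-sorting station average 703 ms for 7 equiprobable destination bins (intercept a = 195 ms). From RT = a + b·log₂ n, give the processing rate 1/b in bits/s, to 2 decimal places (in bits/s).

b = (703 − 195)/log₂ 7 = 508/2.8074 = 180.953 ms per bit = 0.18095 s/bit; the reciprocal is 5.526 bits/s.

5.53 bits/s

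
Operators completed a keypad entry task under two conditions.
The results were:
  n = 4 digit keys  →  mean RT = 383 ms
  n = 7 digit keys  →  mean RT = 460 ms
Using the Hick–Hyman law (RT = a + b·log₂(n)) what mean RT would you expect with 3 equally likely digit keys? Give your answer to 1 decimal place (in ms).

343.4 ms

RT is linear in log₂ n, so two points fix the line:
  b = (460 − 383) / (log₂ 7 − log₂ 4) = 77 / (2.8074 − 2) = 95.373 ms/bit
  a = 383 − 95.373 × 2 = 192.254 ms
Then RT(3) = 192.254 + 95.373 × log₂ 3 = 192.254 + 95.373 × 1.5850 ≈ 343.417 ms.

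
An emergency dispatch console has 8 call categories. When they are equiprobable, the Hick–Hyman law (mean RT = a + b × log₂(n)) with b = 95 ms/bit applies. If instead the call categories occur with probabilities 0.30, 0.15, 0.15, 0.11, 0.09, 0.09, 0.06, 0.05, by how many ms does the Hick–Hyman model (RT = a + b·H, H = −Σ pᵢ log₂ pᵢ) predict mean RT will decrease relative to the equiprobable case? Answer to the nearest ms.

21 ms

Equiprobable entropy H₀ = log₂ 8 = 3.0000 bits.
Skewed entropy H = −Σ pᵢ log₂ pᵢ = 2.7774 bits.
ΔRT = b·(H₀ − H) = 95 × 0.2226 = 21.15 ms.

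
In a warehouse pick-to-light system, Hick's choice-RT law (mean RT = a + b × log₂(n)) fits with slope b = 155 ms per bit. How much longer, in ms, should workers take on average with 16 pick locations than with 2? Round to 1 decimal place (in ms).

Only the slope matters, since a is common to both: ΔRT = b·log₂(n₂/n₁).
log₂(16) − log₂(2) = log₂(16/2) = log₂(8) = 3.
ΔRT = 155 × 3.0000 = 465.000 ms.

465.0 ms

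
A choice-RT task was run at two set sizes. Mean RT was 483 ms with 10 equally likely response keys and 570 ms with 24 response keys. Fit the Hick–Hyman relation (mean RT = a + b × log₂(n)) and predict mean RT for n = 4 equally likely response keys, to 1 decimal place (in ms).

391.9 ms

RT is linear in log₂ n, so two points fix the line:
  b = (570 − 483) / (log₂ 24 − log₂ 10) = 87 / (4.5850 − 3.3219) = 68.882 ms/bit
  a = 483 − 68.882 × 3.3219 = 254.180 ms
Then RT(4) = 254.180 + 68.882 × log₂ 4 = 254.180 + 68.882 × 2 ≈ 391.943 ms.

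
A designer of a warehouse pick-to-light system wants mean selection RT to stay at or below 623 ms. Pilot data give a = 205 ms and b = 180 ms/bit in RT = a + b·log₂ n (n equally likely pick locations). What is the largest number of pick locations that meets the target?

5

Information budget: (623 − 205)/180 = 2.3222 bits, so n ≤ 2^2.3222 = 5.001 → at most 5.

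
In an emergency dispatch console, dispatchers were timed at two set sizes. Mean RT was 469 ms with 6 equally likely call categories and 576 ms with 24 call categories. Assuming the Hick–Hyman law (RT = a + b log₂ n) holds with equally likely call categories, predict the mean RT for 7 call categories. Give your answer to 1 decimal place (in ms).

480.9 ms

RT is linear in log₂ n, so two points fix the line:
  b = (576 − 469) / (log₂ 24 − log₂ 6) = 107 / (4.5850 − 2.5850) = 53.500 ms/bit
  a = 469 − 53.500 × 2.5850 = 330.705 ms
Then RT(7) = 330.705 + 53.500 × log₂ 7 = 330.705 + 53.500 × 2.8074 ≈ 480.898 ms.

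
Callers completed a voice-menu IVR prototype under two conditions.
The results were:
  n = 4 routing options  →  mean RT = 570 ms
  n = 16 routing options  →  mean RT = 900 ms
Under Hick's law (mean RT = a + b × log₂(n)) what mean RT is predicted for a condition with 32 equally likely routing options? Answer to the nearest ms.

Solve the two-equation system in a and b:
  b = (900 − 570) / (log₂ 16 − log₂ 4) = 330 / (4 − 2) = 165 ms/bit
  a = 570 − 165 × 2 = 240 ms
Then RT(32) = 240 + 165 × log₂ 32 = 240 + 165 × 5 ≈ 1065.000 ms.

1065 ms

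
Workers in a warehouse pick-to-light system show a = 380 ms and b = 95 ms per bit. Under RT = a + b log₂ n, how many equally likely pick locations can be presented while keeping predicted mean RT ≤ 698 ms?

Set 380 + 95·log₂ n ≤ 698 → log₂ n ≤ (698 − 380)/95 = 3.3474.
So n ≤ 2^3.3474 = 10.178; the largest integer n is 10.

10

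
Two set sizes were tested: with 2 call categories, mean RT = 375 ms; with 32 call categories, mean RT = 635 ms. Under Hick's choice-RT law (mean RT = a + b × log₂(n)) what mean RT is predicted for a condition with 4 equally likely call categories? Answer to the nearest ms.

Fit slope and intercept:
  b = (635 − 375) / (log₂ 32 − log₂ 2) = 260 / (5 − 1) = 65 ms/bit
  a = 375 − 65 × 1 = 310 ms
Then RT(4) = 310 + 65 × log₂ 4 = 310 + 65 × 2 ≈ 440.000 ms.

440 ms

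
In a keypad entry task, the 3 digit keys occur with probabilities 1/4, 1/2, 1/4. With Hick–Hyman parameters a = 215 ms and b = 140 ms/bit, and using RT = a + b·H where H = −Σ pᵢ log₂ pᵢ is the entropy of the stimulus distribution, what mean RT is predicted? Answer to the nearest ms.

Each term −pᵢ log₂ pᵢ: 0.25·2 + 0.5·1 + 0.25·2; summed, H = 1.500 bits.
Mean RT = a + bH = 215 + 140·1.500 = 425.00 ms.

425 ms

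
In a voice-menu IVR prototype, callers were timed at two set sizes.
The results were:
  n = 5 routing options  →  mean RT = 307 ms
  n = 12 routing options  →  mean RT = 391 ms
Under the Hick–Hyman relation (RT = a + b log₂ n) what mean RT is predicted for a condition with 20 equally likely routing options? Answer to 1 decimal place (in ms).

440.0 ms

RT is linear in log₂ n, so two points fix the line:
  b = (391 − 307) / (log₂ 12 − log₂ 5) = 84 / (3.5850 − 2.3219) = 66.507 ms/bit
  a = 307 − 66.507 × 2.3219 = 152.577 ms
Then RT(20) = 152.577 + 66.507 × log₂ 20 = 152.577 + 66.507 × 4.3219 ≈ 440.013 ms.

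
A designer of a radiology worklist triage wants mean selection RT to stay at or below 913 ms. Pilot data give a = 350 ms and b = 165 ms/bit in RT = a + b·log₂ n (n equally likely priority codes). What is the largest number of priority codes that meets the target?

165·log₂ n ≤ 913 − 350 = 563, giving log₂ n ≤ 3.4121 and n ≤ 10.645. The largest whole number is 10.

10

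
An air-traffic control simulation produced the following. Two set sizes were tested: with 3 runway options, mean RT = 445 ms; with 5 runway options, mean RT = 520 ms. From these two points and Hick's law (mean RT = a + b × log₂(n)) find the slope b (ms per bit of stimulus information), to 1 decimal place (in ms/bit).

101.8 ms/bit

The slope on a log₂ axis is (520 − 445) / (2.3219 − 1.5850) = 101.769 ms/bit.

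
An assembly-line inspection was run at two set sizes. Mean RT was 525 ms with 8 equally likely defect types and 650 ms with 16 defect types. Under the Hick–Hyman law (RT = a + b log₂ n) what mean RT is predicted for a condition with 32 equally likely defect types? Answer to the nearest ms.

775 ms

Fit slope and intercept:
  b = (650 − 525) / (log₂ 16 − log₂ 8) = 125 / (4 − 3) = 125 ms/bit
  a = 525 − 125 × 3 = 150 ms
Then RT(32) = 150 + 125 × log₂ 32 = 150 + 125 × 5 ≈ 775.000 ms.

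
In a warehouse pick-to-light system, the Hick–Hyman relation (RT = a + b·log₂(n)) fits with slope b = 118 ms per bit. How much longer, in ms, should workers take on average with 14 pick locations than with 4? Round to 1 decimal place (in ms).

The intercept a cancels: ΔRT = b·(log₂ n₂ − log₂ n₁) = b·log₂(n₂/n₁).
log₂(14) − log₂(4) = 3.8074 − 2 = 1.8074.
ΔRT = 118 × 1.8074 = 213.268 ms.

213.3 ms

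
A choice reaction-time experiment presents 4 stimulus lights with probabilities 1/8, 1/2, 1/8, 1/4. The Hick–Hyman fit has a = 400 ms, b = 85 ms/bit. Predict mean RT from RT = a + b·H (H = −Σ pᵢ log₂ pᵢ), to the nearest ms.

549 ms

Each term −pᵢ log₂ pᵢ: 0.125·3 + 0.5·1 + 0.125·3 + 0.25·2; summed, H = 1.750 bits.
Mean RT = a + bH = 400 + 85·1.750 = 548.75 ms.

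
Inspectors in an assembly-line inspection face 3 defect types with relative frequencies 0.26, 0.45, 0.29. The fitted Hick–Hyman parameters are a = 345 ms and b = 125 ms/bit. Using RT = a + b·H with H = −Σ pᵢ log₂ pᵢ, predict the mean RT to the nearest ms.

538 ms

H = 0.26·log₂(1/0.26) + 0.45·log₂(1/0.45) + 0.29·log₂(1/0.29) = 1.5416 bits.
RT = 345 + 125 × 1.5416 = 537.70 ms.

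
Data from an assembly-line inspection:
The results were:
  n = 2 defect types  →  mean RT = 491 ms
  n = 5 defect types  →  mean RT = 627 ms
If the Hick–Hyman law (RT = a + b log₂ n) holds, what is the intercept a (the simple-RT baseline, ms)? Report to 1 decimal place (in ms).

Slope: b = (627 − 491) / (log₂ 5 − log₂ 2) = 136/1.3219 = 102.880 ms/bit.
Intercept: a = 491 − 102.880·log₂(2) = 388.120 ms.

388.1 ms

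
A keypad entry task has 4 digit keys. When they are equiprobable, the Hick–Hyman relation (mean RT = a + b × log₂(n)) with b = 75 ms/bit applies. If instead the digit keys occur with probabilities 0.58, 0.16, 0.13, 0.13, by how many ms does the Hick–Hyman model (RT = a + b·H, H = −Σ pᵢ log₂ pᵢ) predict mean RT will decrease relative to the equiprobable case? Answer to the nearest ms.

The RT saving is b·ΔH. Equiprobable H₀ = log₂(4) = 2.0000 bits; with the given probabilities H = 1.6441 bits.
b·(H₀ − H) = 75 × (2.0000 − 1.6441) = 26.69 ms.

27 ms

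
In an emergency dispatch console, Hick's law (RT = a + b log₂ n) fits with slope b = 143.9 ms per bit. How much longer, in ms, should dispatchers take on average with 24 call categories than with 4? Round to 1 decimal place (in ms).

The intercept a cancels: ΔRT = b·(log₂ n₂ − log₂ n₁) = b·log₂(n₂/n₁).
log₂(24) − log₂(4) = 4.5850 − 2 = 2.5850.
ΔRT = 143.9 × 2.5850 = 371.976 ms.

372.0 ms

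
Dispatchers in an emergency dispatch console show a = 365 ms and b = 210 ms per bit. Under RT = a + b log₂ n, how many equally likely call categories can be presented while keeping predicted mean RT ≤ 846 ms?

210·log₂ n ≤ 846 − 365 = 481, giving log₂ n ≤ 2.2905 and n ≤ 4.892. The largest whole number is 4.

4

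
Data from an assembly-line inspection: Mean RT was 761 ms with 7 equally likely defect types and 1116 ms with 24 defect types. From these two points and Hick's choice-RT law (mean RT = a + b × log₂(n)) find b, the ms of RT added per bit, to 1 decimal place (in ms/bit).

Slope: b = (1116 − 761) / (log₂ 24 − log₂ 7) = 355/1.7776 = 199.707 ms/bit.

199.7 ms/bit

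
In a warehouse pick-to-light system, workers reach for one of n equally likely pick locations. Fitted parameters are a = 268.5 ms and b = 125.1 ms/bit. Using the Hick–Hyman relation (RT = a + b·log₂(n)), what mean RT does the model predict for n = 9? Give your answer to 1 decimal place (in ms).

log₂(9) = 3.1699 bits, so RT = 268.5 + 125.1 × 3.1699 ≈ 665.058 ms.

665.1 ms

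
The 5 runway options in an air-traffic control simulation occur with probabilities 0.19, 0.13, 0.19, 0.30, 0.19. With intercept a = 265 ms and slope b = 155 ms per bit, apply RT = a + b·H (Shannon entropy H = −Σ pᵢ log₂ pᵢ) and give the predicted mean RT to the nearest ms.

Entropy contributions −pᵢ log₂ pᵢ: 0.4552, 0.3826, 0.4552, 0.5211, 0.4552; sum H = 2.2694 bits.
RT = a + bH = 265 + 155·2.2694 = 616.76 ms.

617 ms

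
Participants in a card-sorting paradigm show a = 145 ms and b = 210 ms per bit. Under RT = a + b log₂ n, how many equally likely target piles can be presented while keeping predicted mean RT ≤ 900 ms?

Set 145 + 210·log₂ n ≤ 900 → log₂ n ≤ (900 − 145)/210 = 3.5952.
So n ≤ 2^3.5952 = 12.086; the largest integer n is 12.

12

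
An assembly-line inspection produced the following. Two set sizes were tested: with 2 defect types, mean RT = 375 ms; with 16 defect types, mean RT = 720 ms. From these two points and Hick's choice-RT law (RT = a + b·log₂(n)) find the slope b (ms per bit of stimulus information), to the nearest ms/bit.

115 ms/bit

The slope on a log₂ axis is (720 − 375) / (4 − 1) = 115 ms/bit.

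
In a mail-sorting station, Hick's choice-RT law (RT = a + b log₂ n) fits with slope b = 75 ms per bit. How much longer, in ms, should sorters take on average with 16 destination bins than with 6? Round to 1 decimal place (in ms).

106.1 ms

Only the slope matters, since a is common to both: ΔRT = b·log₂(n₂/n₁).
log₂(16) − log₂(6) = 4 − 2.5850 = 1.4150.
ΔRT = 75 × 1.4150 = 106.128 ms.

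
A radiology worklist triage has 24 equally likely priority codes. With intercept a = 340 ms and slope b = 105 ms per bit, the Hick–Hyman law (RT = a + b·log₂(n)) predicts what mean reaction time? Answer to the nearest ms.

log₂(24) = 4.5850 bits, so RT = 340 + 105 × 4.5850 ≈ 821.421 ms.

821 ms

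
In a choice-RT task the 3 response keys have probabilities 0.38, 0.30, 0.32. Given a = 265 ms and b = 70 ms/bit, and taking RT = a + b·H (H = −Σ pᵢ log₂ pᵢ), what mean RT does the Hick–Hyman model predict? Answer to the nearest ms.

375 ms

H = 0.38·log₂(1/0.38) + 0.30·log₂(1/0.30) + 0.32·log₂(1/0.32) = 1.5776 bits.
RT = 265 + 70 × 1.5776 = 375.43 ms.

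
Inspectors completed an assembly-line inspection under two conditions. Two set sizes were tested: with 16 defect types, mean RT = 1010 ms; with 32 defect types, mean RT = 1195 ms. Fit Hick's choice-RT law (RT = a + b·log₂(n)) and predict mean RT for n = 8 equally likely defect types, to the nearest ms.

825 ms

RT is linear in log₂ n, so two points fix the line:
  b = (1195 − 1010) / (log₂ 32 − log₂ 16) = 185 / (5 − 4) = 185 ms/bit
  a = 1010 − 185 × 4 = 270 ms
Then RT(8) = 270 + 185 × log₂ 8 = 270 + 185 × 3 ≈ 825.000 ms.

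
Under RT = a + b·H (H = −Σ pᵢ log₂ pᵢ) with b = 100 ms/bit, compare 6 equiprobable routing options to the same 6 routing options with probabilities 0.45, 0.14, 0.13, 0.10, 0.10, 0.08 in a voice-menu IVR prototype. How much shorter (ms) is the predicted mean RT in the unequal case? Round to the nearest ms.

33 ms

Equiprobable entropy H₀ = log₂ 6 = 2.5850 bits.
Skewed entropy H = −Σ pᵢ log₂ pᵢ = 2.2540 bits.
ΔRT = b·(H₀ − H) = 100 × 0.3309 = 33.09 ms.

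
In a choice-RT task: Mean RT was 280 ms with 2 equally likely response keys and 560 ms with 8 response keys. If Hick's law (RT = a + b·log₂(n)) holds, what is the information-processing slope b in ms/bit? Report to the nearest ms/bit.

140 ms/bit

The slope on a log₂ axis is (560 − 280) / (3 − 1) = 140 ms/bit.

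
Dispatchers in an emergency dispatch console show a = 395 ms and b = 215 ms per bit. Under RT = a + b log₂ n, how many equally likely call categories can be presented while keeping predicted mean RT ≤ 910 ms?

5

215·log₂ n ≤ 910 − 395 = 515, giving log₂ n ≤ 2.3953 and n ≤ 5.261. The largest whole number is 5.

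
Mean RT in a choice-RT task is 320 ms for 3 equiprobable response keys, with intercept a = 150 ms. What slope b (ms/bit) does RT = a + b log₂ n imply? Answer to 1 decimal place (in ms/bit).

b = (320 − 150) / log₂(3) = 170 / 1.5850 = 107.258 ms/bit.

107.3 ms/bit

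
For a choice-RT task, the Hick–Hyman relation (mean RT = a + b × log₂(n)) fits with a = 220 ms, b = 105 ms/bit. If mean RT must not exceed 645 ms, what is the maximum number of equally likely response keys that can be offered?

16

Information budget: (645 − 220)/105 = 4.0476 bits, so n ≤ 2^4.0476 = 16.537 → at most 16.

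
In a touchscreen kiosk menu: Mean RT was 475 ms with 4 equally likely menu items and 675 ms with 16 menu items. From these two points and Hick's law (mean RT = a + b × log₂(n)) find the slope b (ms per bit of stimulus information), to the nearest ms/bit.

Slope: b = (675 − 475) / (log₂ 16 − log₂ 4) = 200/2.0000 = 100 ms/bit.

100 ms/bit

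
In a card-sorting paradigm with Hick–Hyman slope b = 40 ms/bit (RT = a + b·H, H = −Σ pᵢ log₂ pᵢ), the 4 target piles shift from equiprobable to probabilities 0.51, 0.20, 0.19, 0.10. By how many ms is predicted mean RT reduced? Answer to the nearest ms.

10 ms

The RT saving is b·ΔH. Equiprobable H₀ = log₂(4) = 2.0000 bits; with the given probabilities H = 1.7472 bits.
b·(H₀ − H) = 40 × (2.0000 − 1.7472) = 10.11 ms.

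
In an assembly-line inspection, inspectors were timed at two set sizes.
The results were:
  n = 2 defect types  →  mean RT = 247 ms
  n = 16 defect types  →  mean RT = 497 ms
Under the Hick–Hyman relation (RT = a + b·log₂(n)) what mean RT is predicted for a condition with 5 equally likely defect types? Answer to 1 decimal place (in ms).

357.2 ms

RT is linear in log₂ n, so two points fix the line:
  b = (497 − 247) / (log₂ 16 − log₂ 2) = 250 / (4 − 1) = 83.333 ms/bit
  a = 247 − 83.333 × 1 = 163.667 ms
Then RT(5) = 163.667 + 83.333 × log₂ 5 = 163.667 + 83.333 × 2.3219 ≈ 357.161 ms.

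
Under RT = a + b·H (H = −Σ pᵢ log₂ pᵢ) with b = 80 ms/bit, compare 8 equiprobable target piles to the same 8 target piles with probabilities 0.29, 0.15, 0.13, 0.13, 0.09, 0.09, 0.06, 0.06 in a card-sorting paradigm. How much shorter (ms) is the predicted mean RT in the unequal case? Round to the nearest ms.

The RT saving is b·ΔH. Equiprobable H₀ = log₂(8) = 3.0000 bits; with the given probabilities H = 2.8061 bits.
b·(H₀ − H) = 80 × (3.0000 − 2.8061) = 15.51 ms.

16 ms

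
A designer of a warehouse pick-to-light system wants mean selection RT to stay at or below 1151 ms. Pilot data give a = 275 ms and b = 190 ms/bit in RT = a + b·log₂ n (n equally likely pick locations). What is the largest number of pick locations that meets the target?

24

Information budget: (1151 − 275)/190 = 4.6105 bits, so n ≤ 2^4.6105 = 24.429 → at most 24.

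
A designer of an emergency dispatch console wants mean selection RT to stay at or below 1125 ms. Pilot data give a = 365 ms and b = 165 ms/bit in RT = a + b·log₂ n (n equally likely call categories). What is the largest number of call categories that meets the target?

Set 365 + 165·log₂ n ≤ 1125 → log₂ n ≤ (1125 − 365)/165 = 4.6061.
So n ≤ 2^4.6061 = 24.354; the largest integer n is 24.

24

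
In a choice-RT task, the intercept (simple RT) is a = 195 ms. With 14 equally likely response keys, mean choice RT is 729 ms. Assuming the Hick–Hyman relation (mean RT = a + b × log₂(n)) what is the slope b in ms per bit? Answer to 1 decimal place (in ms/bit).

b = (729 − 195) / log₂(14) = 534 / 3.8074 = 140.255 ms/bit.

140.3 ms/bit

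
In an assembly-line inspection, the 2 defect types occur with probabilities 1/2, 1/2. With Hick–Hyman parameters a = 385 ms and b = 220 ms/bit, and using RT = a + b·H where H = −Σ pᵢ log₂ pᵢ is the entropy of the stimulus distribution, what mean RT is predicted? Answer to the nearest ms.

605 ms

H = −Σ pᵢ log₂ pᵢ = 0.5·1 + 0.5·1 = 1.000 bits.
RT = 385 + 220 × 1.000 = 605.00 ms.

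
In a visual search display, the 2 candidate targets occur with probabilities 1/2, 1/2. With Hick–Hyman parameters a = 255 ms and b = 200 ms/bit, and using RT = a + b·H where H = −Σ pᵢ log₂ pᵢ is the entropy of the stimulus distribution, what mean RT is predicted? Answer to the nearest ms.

455 ms

H = −Σ pᵢ log₂ pᵢ = 0.5·1 + 0.5·1 = 1.000 bits.
RT = 255 + 200 × 1.000 = 455.00 ms.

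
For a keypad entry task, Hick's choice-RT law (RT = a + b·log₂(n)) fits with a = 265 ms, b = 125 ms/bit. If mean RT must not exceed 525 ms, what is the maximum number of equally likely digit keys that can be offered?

Information budget: (525 − 265)/125 = 2.0800 bits, so n ≤ 2^2.0800 = 4.228 → at most 4.

4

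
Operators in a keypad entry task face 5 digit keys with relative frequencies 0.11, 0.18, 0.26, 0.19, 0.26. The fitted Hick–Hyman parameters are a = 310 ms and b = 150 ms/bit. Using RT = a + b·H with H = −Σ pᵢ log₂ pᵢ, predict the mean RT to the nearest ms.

Entropy contributions −pᵢ log₂ pᵢ: 0.3503, 0.4453, 0.5053, 0.4552, 0.5053; sum H = 2.2614 bits.
RT = a + bH = 310 + 150·2.2614 = 649.21 ms.

649 ms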